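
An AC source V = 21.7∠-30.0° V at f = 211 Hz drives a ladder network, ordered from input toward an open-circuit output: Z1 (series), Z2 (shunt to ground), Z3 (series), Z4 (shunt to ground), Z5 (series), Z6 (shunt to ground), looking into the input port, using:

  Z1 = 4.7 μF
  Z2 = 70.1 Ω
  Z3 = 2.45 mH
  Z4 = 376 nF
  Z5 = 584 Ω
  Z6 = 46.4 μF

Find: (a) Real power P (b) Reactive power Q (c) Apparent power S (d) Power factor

Step 1 — Angular frequency: ω = 2π·f = 2π·211 = 1326 rad/s.
Step 2 — Component impedances:
  Z1: Z = 1/(jωC) = -j/(ω·C) = 0 - j160.5 Ω
  Z2: Z = R = 70.1 Ω
  Z3: Z = jωL = j·1326·0.00245 = 0 + j3.248 Ω
  Z4: Z = 1/(jωC) = -j/(ω·C) = 0 - j2006 Ω
  Z5: Z = R = 584 Ω
  Z6: Z = 1/(jωC) = -j/(ω·C) = 0 - j16.26 Ω
Step 3 — Ladder network (open output): work backward from the far end, alternating series and parallel combinations. Z_in = 62.5 - j162.6 Ω = 174.2∠-69.0° Ω.
Step 4 — Source phasor: V = 21.7∠-30.0° V = 18.79 - j10.85 V.
Step 5 — Current: I = V / Z = 0.09685 + j0.07836 A = 0.1246∠39.0° A.
Step 6 — Complex power: S = V·I* = 0.97 - j2.523 VA.
Step 7 — Real power: P = Re(S) = 0.97 W.
Step 8 — Reactive power: Q = Im(S) = -2.523 VAR.
Step 9 — Apparent power: |S| = 2.703 VA.
Step 10 — Power factor: PF = P/|S| = 0.3588 (leading).

(a) P = 0.97 W  (b) Q = -2.523 VAR  (c) S = 2.703 VA  (d) PF = 0.3588 (leading)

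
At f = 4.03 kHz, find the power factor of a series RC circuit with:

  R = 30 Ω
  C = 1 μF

Step 1 — Angular frequency: ω = 2π·f = 2π·4030 = 2.532e+04 rad/s.
Step 2 — Component impedances:
  R: Z = R = 30 Ω
  C: Z = 1/(jωC) = -j/(ω·C) = 0 - j39.49 Ω
Step 3 — Series combination: Z_total = R + C = 30 - j39.49 Ω = 49.59∠-52.8° Ω.
Step 4 — Power factor: PF = cos(φ) = Re(Z)/|Z| = 30/49.595 = 0.6049.
Step 5 — Type: Im(Z) = -39.49 ⇒ leading (phase φ = -52.8°).

PF = 0.6049 (leading, φ = -52.8°)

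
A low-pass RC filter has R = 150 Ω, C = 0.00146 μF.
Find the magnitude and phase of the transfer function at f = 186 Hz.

Step 1 — Angular frequency: ω = 2π·186 = 1169 rad/s.
Step 2 — Transfer function: H(jω) = 1/(1 + jωRC).
Step 3 — Denominator: 1 + jωRC = 1 + j·1169·150·1.46e-09 = 1 + j0.0002559.
Step 4 — H = 1 - j0.0002559.
Step 5 — Magnitude: |H| = 1 (-0.0 dB); phase: φ = -0.0°.

|H| = 1 (-0.0 dB), φ = -0.0°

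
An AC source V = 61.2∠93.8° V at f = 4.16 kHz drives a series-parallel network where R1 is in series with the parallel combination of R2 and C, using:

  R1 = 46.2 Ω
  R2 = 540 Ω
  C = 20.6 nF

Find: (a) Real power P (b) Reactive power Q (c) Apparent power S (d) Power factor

Step 1 — Angular frequency: ω = 2π·f = 2π·4160 = 2.614e+04 rad/s.
Step 2 — Component impedances:
  R1: Z = R = 46.2 Ω
  R2: Z = R = 540 Ω
  C: Z = 1/(jωC) = -j/(ω·C) = 0 - j1857 Ω
Step 3 — Parallel branch: R2 || C = 1/(1/R2 + 1/C) = 497.9 - j144.8 Ω.
Step 4 — Series with R1: Z_total = R1 + (R2 || C) = 544.1 - j144.8 Ω = 563∠-14.9° Ω.
Step 5 — Source phasor: V = 61.2∠93.8° V = -4.056 + j61.07 V.
Step 6 — Current: I = V / Z = -0.03485 + j0.103 A = 0.1087∠108.7° A.
Step 7 — Complex power: S = V·I* = 6.429 - j1.71 VA.
Step 8 — Real power: P = Re(S) = 6.429 W.
Step 9 — Reactive power: Q = Im(S) = -1.71 VAR.
Step 10 — Apparent power: |S| = 6.652 VA.
Step 11 — Power factor: PF = P/|S| = 0.9664 (leading).

(a) P = 6.429 W  (b) Q = -1.71 VAR  (c) S = 6.652 VA  (d) PF = 0.9664 (leading)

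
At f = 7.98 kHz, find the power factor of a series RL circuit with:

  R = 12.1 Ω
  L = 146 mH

Step 1 — Angular frequency: ω = 2π·f = 2π·7980 = 5.014e+04 rad/s.
Step 2 — Component impedances:
  R: Z = R = 12.1 Ω
  L: Z = jωL = j·5.014e+04·0.146 = 0 + j7320 Ω
Step 3 — Series combination: Z_total = R + L = 12.1 + j7320 Ω = 7320∠89.9° Ω.
Step 4 — Power factor: PF = cos(φ) = Re(Z)/|Z| = 12.1/7320 = 0.001653.
Step 5 — Type: Im(Z) = 7320 ⇒ lagging (phase φ = 89.9°).

PF = 0.001653 (lagging, φ = 89.9°)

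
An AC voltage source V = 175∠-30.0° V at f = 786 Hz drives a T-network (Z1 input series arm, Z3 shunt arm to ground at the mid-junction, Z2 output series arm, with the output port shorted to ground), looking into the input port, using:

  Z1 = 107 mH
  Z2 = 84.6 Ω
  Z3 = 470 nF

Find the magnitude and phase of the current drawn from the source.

Step 1 — Angular frequency: ω = 2π·f = 2π·786 = 4939 rad/s.
Step 2 — Component impedances:
  Z1: Z = jωL = j·4939·0.107 = 0 + j528.4 Ω
  Z2: Z = R = 84.6 Ω
  Z3: Z = 1/(jωC) = -j/(ω·C) = 0 - j430.8 Ω
Step 3 — With the output port shorted to ground, the output series arm Z2 runs from the junction to ground; the shunt arm Z3 also runs from the junction to ground. They appear in parallel: Z3 || Z2 = 81.46 - j16 Ω.
Step 4 — Series with input arm Z1: Z_in = Z1 + (Z3 || Z2) = 81.46 + j512.4 Ω = 518.9∠81.0° Ω.
Step 5 — Source phasor: V = 175∠-30.0° V = 151.6 - j87.5 V.
Step 6 — Ohm's law: I = V / Z_total = (151.6 - j87.5) / (81.46 + j512.4) = -0.1207 - j0.3149 A.
Step 7 — Convert to polar: |I| = 0.3373 A, ∠I = -111.0°.

I = 0.3373∠-111.0° A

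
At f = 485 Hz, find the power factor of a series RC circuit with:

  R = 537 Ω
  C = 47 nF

Step 1 — Angular frequency: ω = 2π·f = 2π·485 = 3047 rad/s.
Step 2 — Component impedances:
  R: Z = R = 537 Ω
  C: Z = 1/(jωC) = -j/(ω·C) = 0 - j6982 Ω
Step 3 — Series combination: Z_total = R + C = 537 - j6982 Ω = 7003∠-85.6° Ω.
Step 4 — Power factor: PF = cos(φ) = Re(Z)/|Z| = 537/7002.6 = 0.07669.
Step 5 — Type: Im(Z) = -6982 ⇒ leading (phase φ = -85.6°).

PF = 0.07669 (leading, φ = -85.6°)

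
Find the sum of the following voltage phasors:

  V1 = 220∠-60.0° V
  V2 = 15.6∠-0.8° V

Step 1 — Convert each phasor to rectangular form:
  V1 = 220·(cos(-60.0°) + j·sin(-60.0°)) = 110 - j190.5 V
  V2 = 15.6·(cos(-0.8°) + j·sin(-0.8°)) = 15.6 - j0.2178 V
Step 2 — Sum components: V_total = 125.6 - j190.7 V.
Step 3 — Convert to polar: |V_total| = 228.4 V, ∠V_total = -56.6°.

V_total = 228.4∠-56.6° V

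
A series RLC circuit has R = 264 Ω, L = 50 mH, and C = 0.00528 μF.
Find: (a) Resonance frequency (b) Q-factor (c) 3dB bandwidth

Step 1 — Resonance: ω₀ = 1/√(LC) = 1/√(0.05·5.28e-09) = 6.155e+04 rad/s.
Step 2 — f₀ = ω₀/(2π) = 9795 Hz.
Step 3 — Series Q: Q = ω₀L/R = 6.155e+04·0.05/264 = 11.66.
Step 4 — Bandwidth: Δω = ω₀/Q = 5280 rad/s; BW = Δω/(2π) = 840.3 Hz.

(a) f₀ = 9795 Hz  (b) Q = 11.66  (c) BW = 840.3 Hz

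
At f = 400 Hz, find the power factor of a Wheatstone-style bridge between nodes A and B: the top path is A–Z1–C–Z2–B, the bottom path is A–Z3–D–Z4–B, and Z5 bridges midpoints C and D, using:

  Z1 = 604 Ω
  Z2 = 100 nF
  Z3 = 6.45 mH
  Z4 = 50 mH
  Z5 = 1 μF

Step 1 — Angular frequency: ω = 2π·f = 2π·400 = 2513 rad/s.
Step 2 — Component impedances:
  Z1: Z = R = 604 Ω
  Z2: Z = 1/(jωC) = -j/(ω·C) = 0 - j3979 Ω
  Z3: Z = jωL = j·2513·0.00645 = 0 + j16.21 Ω
  Z4: Z = jωL = j·2513·0.05 = 0 + j125.7 Ω
  Z5: Z = 1/(jωC) = -j/(ω·C) = 0 - j397.9 Ω
Step 3 — Bridge requires nodal analysis (the Z5 bridge couples midpoints C and D, so the two paths cannot be reduced to a simple series/parallel combination). Setting node B to ground and injecting 1 A at node A, the 3-node admittance system at A, C, D solves to V_A = Z_AB = 0.9776 + j146.1 Ω = 146.1∠89.6° Ω.
Step 4 — Power factor: PF = cos(φ) = Re(Z)/|Z| = 0.97755/146.15 = 0.006689.
Step 5 — Type: Im(Z) = 146.1 ⇒ lagging (phase φ = 89.6°).

PF = 0.006689 (lagging, φ = 89.6°)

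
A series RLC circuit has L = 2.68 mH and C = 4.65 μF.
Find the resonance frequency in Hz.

Step 1 — Resonance condition Im(Z)=0 gives ω₀ = 1/√(LC).
Step 2 — ω₀ = 1/√(0.00268·4.65e-06) = 8958 rad/s.
Step 3 — f₀ = ω₀/(2π) = 1426 Hz.

f₀ = 1426 Hz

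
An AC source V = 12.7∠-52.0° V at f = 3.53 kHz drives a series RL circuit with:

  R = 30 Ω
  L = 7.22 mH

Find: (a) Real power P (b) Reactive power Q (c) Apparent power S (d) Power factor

Step 1 — Angular frequency: ω = 2π·f = 2π·3530 = 2.218e+04 rad/s.
Step 2 — Component impedances:
  R: Z = R = 30 Ω
  L: Z = jωL = j·2.218e+04·0.00722 = 0 + j160.1 Ω
Step 3 — Series combination: Z_total = R + L = 30 + j160.1 Ω = 162.9∠79.4° Ω.
Step 4 — Source phasor: V = 12.7∠-52.0° V = 7.819 - j10.01 V.
Step 5 — Current: I = V / Z = -0.05154 - j0.05848 A = 0.07795∠-131.4° A.
Step 6 — Complex power: S = V·I* = 0.1823 + j0.973 VA.
Step 7 — Real power: P = Re(S) = 0.1823 W.
Step 8 — Reactive power: Q = Im(S) = 0.973 VAR.
Step 9 — Apparent power: |S| = 0.99 VA.
Step 10 — Power factor: PF = P/|S| = 0.1841 (lagging).

(a) P = 0.1823 W  (b) Q = 0.973 VAR  (c) S = 0.99 VA  (d) PF = 0.1841 (lagging)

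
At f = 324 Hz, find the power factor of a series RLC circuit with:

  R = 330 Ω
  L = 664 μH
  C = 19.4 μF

Step 1 — Angular frequency: ω = 2π·f = 2π·324 = 2036 rad/s.
Step 2 — Component impedances:
  R: Z = R = 330 Ω
  L: Z = jωL = j·2036·0.000664 = 0 + j1.352 Ω
  C: Z = 1/(jωC) = -j/(ω·C) = 0 - j25.32 Ω
Step 3 — Series combination: Z_total = R + L + C = 330 - j23.97 Ω = 330.9∠-4.2° Ω.
Step 4 — Power factor: PF = cos(φ) = Re(Z)/|Z| = 330/330.87 = 0.9974.
Step 5 — Type: Im(Z) = -23.97 ⇒ leading (phase φ = -4.2°).

PF = 0.9974 (leading, φ = -4.2°)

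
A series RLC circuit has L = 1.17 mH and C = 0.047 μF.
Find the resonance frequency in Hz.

Step 1 — Resonance condition Im(Z)=0 gives ω₀ = 1/√(LC).
Step 2 — ω₀ = 1/√(0.00117·4.7e-08) = 1.349e+05 rad/s.
Step 3 — f₀ = ω₀/(2π) = 2.146e+04 Hz.

f₀ = 2.146e+04 Hz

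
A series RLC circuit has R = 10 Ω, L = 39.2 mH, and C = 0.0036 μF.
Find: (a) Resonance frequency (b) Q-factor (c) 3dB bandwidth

Step 1 — Resonance: ω₀ = 1/√(LC) = 1/√(0.0392·3.6e-09) = 8.418e+04 rad/s.
Step 2 — f₀ = ω₀/(2π) = 1.34e+04 Hz.
Step 3 — Series Q: Q = ω₀L/R = 8.418e+04·0.0392/10 = 330.
Step 4 — Bandwidth: Δω = ω₀/Q = 255.1 rad/s; BW = Δω/(2π) = 40.6 Hz.

(a) f₀ = 1.34e+04 Hz  (b) Q = 330  (c) BW = 40.6 Hz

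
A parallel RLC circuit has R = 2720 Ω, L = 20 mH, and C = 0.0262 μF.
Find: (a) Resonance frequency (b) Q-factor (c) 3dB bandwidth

Step 1 — Resonance: ω₀ = 1/√(LC) = 1/√(0.02·2.62e-08) = 4.369e+04 rad/s.
Step 2 — f₀ = ω₀/(2π) = 6953 Hz.
Step 3 — Parallel Q: Q = R/(ω₀L) = 2720/(4.369e+04·0.02) = 3.113.
Step 4 — Bandwidth: Δω = ω₀/Q = 1.403e+04 rad/s; BW = Δω/(2π) = 2233 Hz.

(a) f₀ = 6953 Hz  (b) Q = 3.113  (c) BW = 2233 Hz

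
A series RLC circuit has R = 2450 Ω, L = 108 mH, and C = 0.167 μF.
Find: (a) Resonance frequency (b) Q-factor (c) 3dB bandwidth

Step 1 — Resonance: ω₀ = 1/√(LC) = 1/√(0.108·1.67e-07) = 7446 rad/s.
Step 2 — f₀ = ω₀/(2π) = 1185 Hz.
Step 3 — Series Q: Q = ω₀L/R = 7446·0.108/2450 = 0.3282.
Step 4 — Bandwidth: Δω = ω₀/Q = 2.269e+04 rad/s; BW = Δω/(2π) = 3610 Hz.

(a) f₀ = 1185 Hz  (b) Q = 0.3282  (c) BW = 3610 Hz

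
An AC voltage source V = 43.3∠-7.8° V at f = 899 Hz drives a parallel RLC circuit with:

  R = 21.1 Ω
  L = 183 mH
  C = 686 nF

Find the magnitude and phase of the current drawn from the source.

Step 1 — Angular frequency: ω = 2π·f = 2π·899 = 5649 rad/s.
Step 2 — Component impedances:
  R: Z = R = 21.1 Ω
  L: Z = jωL = j·5649·0.183 = 0 + j1034 Ω
  C: Z = 1/(jωC) = -j/(ω·C) = 0 - j258.1 Ω
Step 3 — Parallel combination: 1/Z_total = 1/R + 1/L + 1/C; Z_total = 21.02 - j1.29 Ω = 21.06∠-3.5° Ω.
Step 4 — Source phasor: V = 43.3∠-7.8° V = 42.9 - j5.876 V.
Step 5 — Ohm's law: I = V / Z_total = (42.9 - j5.876) / (21.02 - j1.29) = 2.05 - j0.1538 A.
Step 6 — Convert to polar: |I| = 2.056 A, ∠I = -4.3°.

I = 2.056∠-4.3° A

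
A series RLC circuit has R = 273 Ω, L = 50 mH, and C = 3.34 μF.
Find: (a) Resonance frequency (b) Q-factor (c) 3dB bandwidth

Step 1 — Resonance: ω₀ = 1/√(LC) = 1/√(0.05·3.34e-06) = 2447 rad/s.
Step 2 — f₀ = ω₀/(2π) = 389.5 Hz.
Step 3 — Series Q: Q = ω₀L/R = 2447·0.05/273 = 0.4482.
Step 4 — Bandwidth: Δω = ω₀/Q = 5460 rad/s; BW = Δω/(2π) = 869 Hz.

(a) f₀ = 389.5 Hz  (b) Q = 0.4482  (c) BW = 869 Hz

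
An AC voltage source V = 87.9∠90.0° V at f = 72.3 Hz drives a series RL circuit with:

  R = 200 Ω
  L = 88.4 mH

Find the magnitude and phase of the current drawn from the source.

Step 1 — Angular frequency: ω = 2π·f = 2π·72.3 = 454.3 rad/s.
Step 2 — Component impedances:
  R: Z = R = 200 Ω
  L: Z = jωL = j·454.3·0.0884 = 0 + j40.16 Ω
Step 3 — Series combination: Z_total = R + L = 200 + j40.16 Ω = 204∠11.4° Ω.
Step 4 — Source phasor: V = 87.9∠90.0° V = 0 + j87.9 V.
Step 5 — Ohm's law: I = V / Z_total = (0 + j87.9) / (200 + j40.16) = 0.08483 + j0.4225 A.
Step 6 — Convert to polar: |I| = 0.4309 A, ∠I = 78.6°.

I = 0.4309∠78.6° A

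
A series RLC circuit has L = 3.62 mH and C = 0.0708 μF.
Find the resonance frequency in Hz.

Step 1 — Resonance condition Im(Z)=0 gives ω₀ = 1/√(LC).
Step 2 — ω₀ = 1/√(0.00362·7.08e-08) = 6.246e+04 rad/s.
Step 3 — f₀ = ω₀/(2π) = 9941 Hz.

f₀ = 9941 Hz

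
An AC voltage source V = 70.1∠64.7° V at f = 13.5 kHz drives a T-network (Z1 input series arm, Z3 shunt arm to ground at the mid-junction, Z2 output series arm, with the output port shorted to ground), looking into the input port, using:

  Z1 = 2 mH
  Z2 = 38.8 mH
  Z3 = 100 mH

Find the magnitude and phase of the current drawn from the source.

Step 1 — Angular frequency: ω = 2π·f = 2π·1.35e+04 = 8.482e+04 rad/s.
Step 2 — Component impedances:
  Z1: Z = jωL = j·8.482e+04·0.002 = 0 + j169.6 Ω
  Z2: Z = jωL = j·8.482e+04·0.0388 = 0 + j3291 Ω
  Z3: Z = jωL = j·8.482e+04·0.1 = 0 + j8482 Ω
Step 3 — With the output port shorted to ground, the output series arm Z2 runs from the junction to ground; the shunt arm Z3 also runs from the junction to ground. They appear in parallel: Z3 || Z2 = 0 + j2371 Ω.
Step 4 — Series with input arm Z1: Z_in = Z1 + (Z3 || Z2) = 0 + j2541 Ω = 2541∠90.0° Ω.
Step 5 — Source phasor: V = 70.1∠64.7° V = 29.96 + j63.38 V.
Step 6 — Ohm's law: I = V / Z_total = (29.96 + j63.38) / (0 + j2541) = 0.02494 - j0.01179 A.
Step 7 — Convert to polar: |I| = 0.02759 A, ∠I = -25.3°.

I = 0.02759∠-25.3° A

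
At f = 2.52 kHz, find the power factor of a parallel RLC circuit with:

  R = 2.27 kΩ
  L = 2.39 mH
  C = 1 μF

Step 1 — Angular frequency: ω = 2π·f = 2π·2520 = 1.583e+04 rad/s.
Step 2 — Component impedances:
  R: Z = R = 2270 Ω
  L: Z = jωL = j·1.583e+04·0.00239 = 0 + j37.84 Ω
  C: Z = 1/(jωC) = -j/(ω·C) = 0 - j63.16 Ω
Step 3 — Parallel combination: 1/Z_total = 1/R + 1/L + 1/C; Z_total = 3.92 + j94.25 Ω = 94.33∠87.6° Ω.
Step 4 — Power factor: PF = cos(φ) = Re(Z)/|Z| = 3.92/94.33 = 0.04156.
Step 5 — Type: Im(Z) = 94.25 ⇒ lagging (phase φ = 87.6°).

PF = 0.04156 (lagging, φ = 87.6°)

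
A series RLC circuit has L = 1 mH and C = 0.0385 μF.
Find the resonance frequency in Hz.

Step 1 — Resonance condition Im(Z)=0 gives ω₀ = 1/√(LC).
Step 2 — ω₀ = 1/√(0.001·3.85e-08) = 1.612e+05 rad/s.
Step 3 — f₀ = ω₀/(2π) = 2.565e+04 Hz.

f₀ = 2.565e+04 Hz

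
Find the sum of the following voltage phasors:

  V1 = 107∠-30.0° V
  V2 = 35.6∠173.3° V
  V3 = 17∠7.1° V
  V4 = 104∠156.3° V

Step 1 — Convert each phasor to rectangular form:
  V1 = 107·(cos(-30.0°) + j·sin(-30.0°)) = 92.66 - j53.5 V
  V2 = 35.6·(cos(173.3°) + j·sin(173.3°)) = -35.36 + j4.153 V
  V3 = 17·(cos(7.1°) + j·sin(7.1°)) = 16.87 + j2.101 V
  V4 = 104·(cos(156.3°) + j·sin(156.3°)) = -95.23 + j41.8 V
Step 2 — Sum components: V_total = -21.05 - j5.443 V.
Step 3 — Convert to polar: |V_total| = 21.74 V, ∠V_total = -165.5°.

V_total = 21.74∠-165.5° V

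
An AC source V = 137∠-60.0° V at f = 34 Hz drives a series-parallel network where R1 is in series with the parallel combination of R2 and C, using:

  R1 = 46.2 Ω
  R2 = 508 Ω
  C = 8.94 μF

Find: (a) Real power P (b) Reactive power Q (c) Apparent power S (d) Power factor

Step 1 — Angular frequency: ω = 2π·f = 2π·34 = 213.6 rad/s.
Step 2 — Component impedances:
  R1: Z = R = 46.2 Ω
  R2: Z = R = 508 Ω
  C: Z = 1/(jωC) = -j/(ω·C) = 0 - j523.6 Ω
Step 3 — Parallel branch: R2 || C = 1/(1/R2 + 1/C) = 261.7 - j253.9 Ω.
Step 4 — Series with R1: Z_total = R1 + (R2 || C) = 307.9 - j253.9 Ω = 399.1∠-39.5° Ω.
Step 5 — Source phasor: V = 137∠-60.0° V = 68.5 - j118.6 V.
Step 6 — Current: I = V / Z = 0.3216 - j0.1202 A = 0.3433∠-20.5° A.
Step 7 — Complex power: S = V·I* = 36.29 - j29.92 VA.
Step 8 — Real power: P = Re(S) = 36.29 W.
Step 9 — Reactive power: Q = Im(S) = -29.92 VAR.
Step 10 — Apparent power: |S| = 47.03 VA.
Step 11 — Power factor: PF = P/|S| = 0.7715 (leading).

(a) P = 36.29 W  (b) Q = -29.92 VAR  (c) S = 47.03 VA  (d) PF = 0.7715 (leading)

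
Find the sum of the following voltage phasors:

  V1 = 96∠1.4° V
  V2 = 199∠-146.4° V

Step 1 — Convert each phasor to rectangular form:
  V1 = 96·(cos(1.4°) + j·sin(1.4°)) = 95.97 + j2.345 V
  V2 = 199·(cos(-146.4°) + j·sin(-146.4°)) = -165.8 - j110.1 V
Step 2 — Sum components: V_total = -69.78 - j107.8 V.
Step 3 — Convert to polar: |V_total| = 128.4 V, ∠V_total = -122.9°.

V_total = 128.4∠-122.9° V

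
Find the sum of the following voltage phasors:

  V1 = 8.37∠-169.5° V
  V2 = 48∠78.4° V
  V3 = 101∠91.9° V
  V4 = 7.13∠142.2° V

Step 1 — Convert each phasor to rectangular form:
  V1 = 8.37·(cos(-169.5°) + j·sin(-169.5°)) = -8.23 - j1.525 V
  V2 = 48·(cos(78.4°) + j·sin(78.4°)) = 9.652 + j47.02 V
  V3 = 101·(cos(91.9°) + j·sin(91.9°)) = -3.349 + j100.9 V
  V4 = 7.13·(cos(142.2°) + j·sin(142.2°)) = -5.634 + j4.37 V
Step 2 — Sum components: V_total = -7.561 + j150.8 V.
Step 3 — Convert to polar: |V_total| = 151 V, ∠V_total = 92.9°.

V_total = 151∠92.9° V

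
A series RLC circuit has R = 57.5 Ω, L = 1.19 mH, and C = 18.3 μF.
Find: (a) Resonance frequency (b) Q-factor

Step 1 — Resonance condition Im(Z)=0 gives ω₀ = 1/√(LC).
Step 2 — ω₀ = 1/√(0.00119·1.83e-05) = 6776 rad/s.
Step 3 — f₀ = ω₀/(2π) = 1079 Hz.
Step 4 — Series Q: Q = ω₀L/R = 6776·0.00119/57.5 = 0.1402.

(a) f₀ = 1079 Hz  (b) Q = 0.1402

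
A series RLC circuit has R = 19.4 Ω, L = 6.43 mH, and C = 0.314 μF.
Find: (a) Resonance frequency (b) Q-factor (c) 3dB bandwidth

Step 1 — Resonance: ω₀ = 1/√(LC) = 1/√(0.00643·3.14e-07) = 2.226e+04 rad/s.
Step 2 — f₀ = ω₀/(2π) = 3542 Hz.
Step 3 — Series Q: Q = ω₀L/R = 2.226e+04·0.00643/19.4 = 7.376.
Step 4 — Bandwidth: Δω = ω₀/Q = 3017 rad/s; BW = Δω/(2π) = 480.2 Hz.

(a) f₀ = 3542 Hz  (b) Q = 7.376  (c) BW = 480.2 Hz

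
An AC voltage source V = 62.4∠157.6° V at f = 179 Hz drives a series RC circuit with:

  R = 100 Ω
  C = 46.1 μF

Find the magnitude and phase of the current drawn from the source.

Step 1 — Angular frequency: ω = 2π·f = 2π·179 = 1125 rad/s.
Step 2 — Component impedances:
  R: Z = R = 100 Ω
  C: Z = 1/(jωC) = -j/(ω·C) = 0 - j19.29 Ω
Step 3 — Series combination: Z_total = R + C = 100 - j19.29 Ω = 101.8∠-10.9° Ω.
Step 4 — Source phasor: V = 62.4∠157.6° V = -57.69 + j23.78 V.
Step 5 — Ohm's law: I = V / Z_total = (-57.69 + j23.78) / (100 - j19.29) = -0.6004 + j0.122 A.
Step 6 — Convert to polar: |I| = 0.6127 A, ∠I = 168.5°.

I = 0.6127∠168.5° A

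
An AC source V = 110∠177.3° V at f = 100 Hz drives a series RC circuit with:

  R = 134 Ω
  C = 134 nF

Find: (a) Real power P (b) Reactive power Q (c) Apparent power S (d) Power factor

Step 1 — Angular frequency: ω = 2π·f = 2π·100 = 628.3 rad/s.
Step 2 — Component impedances:
  R: Z = R = 134 Ω
  C: Z = 1/(jωC) = -j/(ω·C) = 0 - j1.188e+04 Ω
Step 3 — Series combination: Z_total = R + C = 134 - j1.188e+04 Ω = 1.188e+04∠-89.4° Ω.
Step 4 — Source phasor: V = 110∠177.3° V = -109.9 + j5.182 V.
Step 5 — Current: I = V / Z = -0.0005406 - j0.009245 A = 0.009261∠-93.3° A.
Step 6 — Complex power: S = V·I* = 0.01149 - j1.019 VA.
Step 7 — Real power: P = Re(S) = 0.01149 W.
Step 8 — Reactive power: Q = Im(S) = -1.019 VAR.
Step 9 — Apparent power: |S| = 1.019 VA.
Step 10 — Power factor: PF = P/|S| = 0.01128 (leading).

(a) P = 0.01149 W  (b) Q = -1.019 VAR  (c) S = 1.019 VA  (d) PF = 0.01128 (leading)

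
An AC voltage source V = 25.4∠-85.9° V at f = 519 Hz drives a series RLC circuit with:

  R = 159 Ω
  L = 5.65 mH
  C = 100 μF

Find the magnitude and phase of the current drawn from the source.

Step 1 — Angular frequency: ω = 2π·f = 2π·519 = 3261 rad/s.
Step 2 — Component impedances:
  R: Z = R = 159 Ω
  L: Z = jωL = j·3261·0.00565 = 0 + j18.42 Ω
  C: Z = 1/(jωC) = -j/(ω·C) = 0 - j3.067 Ω
Step 3 — Series combination: Z_total = R + L + C = 159 + j15.36 Ω = 159.7∠5.5° Ω.
Step 4 — Source phasor: V = 25.4∠-85.9° V = 1.816 - j25.33 V.
Step 5 — Ohm's law: I = V / Z_total = (1.816 - j25.33) / (159 + j15.36) = -0.003932 - j0.159 A.
Step 6 — Convert to polar: |I| = 0.159 A, ∠I = -91.4°.

I = 0.159∠-91.4° A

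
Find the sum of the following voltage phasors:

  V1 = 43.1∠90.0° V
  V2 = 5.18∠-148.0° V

Step 1 — Convert each phasor to rectangular form:
  V1 = 43.1·(cos(90.0°) + j·sin(90.0°)) = 0 + j43.1 V
  V2 = 5.18·(cos(-148.0°) + j·sin(-148.0°)) = -4.393 - j2.745 V
Step 2 — Sum components: V_total = -4.393 + j40.36 V.
Step 3 — Convert to polar: |V_total| = 40.59 V, ∠V_total = 96.2°.

V_total = 40.59∠96.2° V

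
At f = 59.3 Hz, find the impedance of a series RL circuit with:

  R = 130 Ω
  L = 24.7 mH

Step 1 — Angular frequency: ω = 2π·f = 2π·59.3 = 372.6 rad/s.
Step 2 — Component impedances:
  R: Z = R = 130 Ω
  L: Z = jωL = j·372.6·0.0247 = 0 + j9.203 Ω
Step 3 — Series combination: Z_total = R + L = 130 + j9.203 Ω = 130.3∠4.0° Ω.

Z = 130 + j9.203 Ω = 130.3∠4.0° Ω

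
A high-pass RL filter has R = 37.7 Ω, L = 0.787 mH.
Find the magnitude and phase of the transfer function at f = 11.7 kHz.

Step 1 — Angular frequency: ω = 2π·1.17e+04 = 7.351e+04 rad/s.
Step 2 — Transfer function: H(jω) = jωL/(R + jωL).
Step 3 — Numerator jωL = j·57.85; denominator R + jωL = 37.7 + j57.85.
Step 4 — H = 0.7019 + j0.4574.
Step 5 — Magnitude: |H| = 0.8378 (-1.5 dB); phase: φ = 33.1°.

|H| = 0.8378 (-1.5 dB), φ = 33.1°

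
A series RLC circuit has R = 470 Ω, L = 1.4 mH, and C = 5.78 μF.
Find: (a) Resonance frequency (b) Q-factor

Step 1 — Resonance condition Im(Z)=0 gives ω₀ = 1/√(LC).
Step 2 — ω₀ = 1/√(0.0014·5.78e-06) = 1.112e+04 rad/s.
Step 3 — f₀ = ω₀/(2π) = 1769 Hz.
Step 4 — Series Q: Q = ω₀L/R = 1.112e+04·0.0014/470 = 0.03311.

(a) f₀ = 1769 Hz  (b) Q = 0.03311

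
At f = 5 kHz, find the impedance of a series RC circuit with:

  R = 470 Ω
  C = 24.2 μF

Step 1 — Angular frequency: ω = 2π·f = 2π·5000 = 3.142e+04 rad/s.
Step 2 — Component impedances:
  R: Z = R = 470 Ω
  C: Z = 1/(jωC) = -j/(ω·C) = 0 - j1.315 Ω
Step 3 — Series combination: Z_total = R + C = 470 - j1.315 Ω = 470∠-0.2° Ω.

Z = 470 - j1.315 Ω = 470∠-0.2° Ω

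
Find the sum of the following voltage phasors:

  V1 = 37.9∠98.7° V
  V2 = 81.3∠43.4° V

Step 1 — Convert each phasor to rectangular form:
  V1 = 37.9·(cos(98.7°) + j·sin(98.7°)) = -5.733 + j37.46 V
  V2 = 81.3·(cos(43.4°) + j·sin(43.4°)) = 59.07 + j55.86 V
Step 2 — Sum components: V_total = 53.34 + j93.32 V.
Step 3 — Convert to polar: |V_total| = 107.5 V, ∠V_total = 60.3°.

V_total = 107.5∠60.3° V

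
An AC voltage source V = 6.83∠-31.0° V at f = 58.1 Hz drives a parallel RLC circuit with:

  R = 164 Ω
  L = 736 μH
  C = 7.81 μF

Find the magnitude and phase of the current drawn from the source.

Step 1 — Angular frequency: ω = 2π·f = 2π·58.1 = 365.1 rad/s.
Step 2 — Component impedances:
  R: Z = R = 164 Ω
  L: Z = jωL = j·365.1·0.000736 = 0 + j0.2687 Ω
  C: Z = 1/(jωC) = -j/(ω·C) = 0 - j350.7 Ω
Step 3 — Parallel combination: 1/Z_total = 1/R + 1/L + 1/C; Z_total = 0.0004408 + j0.2689 Ω = 0.2689∠89.9° Ω.
Step 4 — Source phasor: V = 6.83∠-31.0° V = 5.854 - j3.518 V.
Step 5 — Ohm's law: I = V / Z_total = (5.854 - j3.518) / (0.0004408 + j0.2689) = -13.05 - j21.79 A.
Step 6 — Convert to polar: |I| = 25.4 A, ∠I = -120.9°.

I = 25.4∠-120.9° A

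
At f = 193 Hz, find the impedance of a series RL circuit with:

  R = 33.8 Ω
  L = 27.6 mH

Step 1 — Angular frequency: ω = 2π·f = 2π·193 = 1213 rad/s.
Step 2 — Component impedances:
  R: Z = R = 33.8 Ω
  L: Z = jωL = j·1213·0.0276 = 0 + j33.47 Ω
Step 3 — Series combination: Z_total = R + L = 33.8 + j33.47 Ω = 47.57∠44.7° Ω.

Z = 33.8 + j33.47 Ω = 47.57∠44.7° Ω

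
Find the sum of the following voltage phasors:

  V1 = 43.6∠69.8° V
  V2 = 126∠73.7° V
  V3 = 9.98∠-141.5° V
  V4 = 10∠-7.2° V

Step 1 — Convert each phasor to rectangular form:
  V1 = 43.6·(cos(69.8°) + j·sin(69.8°)) = 15.06 + j40.92 V
  V2 = 126·(cos(73.7°) + j·sin(73.7°)) = 35.36 + j120.9 V
  V3 = 9.98·(cos(-141.5°) + j·sin(-141.5°)) = -7.81 - j6.213 V
  V4 = 10·(cos(-7.2°) + j·sin(-7.2°)) = 9.921 - j1.253 V
Step 2 — Sum components: V_total = 52.53 + j154.4 V.
Step 3 — Convert to polar: |V_total| = 163.1 V, ∠V_total = 71.2°.

V_total = 163.1∠71.2° V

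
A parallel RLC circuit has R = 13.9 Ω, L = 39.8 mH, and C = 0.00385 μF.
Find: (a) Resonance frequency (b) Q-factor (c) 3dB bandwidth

Step 1 — Resonance: ω₀ = 1/√(LC) = 1/√(0.0398·3.85e-09) = 8.078e+04 rad/s.
Step 2 — f₀ = ω₀/(2π) = 1.286e+04 Hz.
Step 3 — Parallel Q: Q = R/(ω₀L) = 13.9/(8.078e+04·0.0398) = 0.004323.
Step 4 — Bandwidth: Δω = ω₀/Q = 1.869e+07 rad/s; BW = Δω/(2π) = 2.974e+06 Hz.

(a) f₀ = 1.286e+04 Hz  (b) Q = 0.004323  (c) BW = 2.974e+06 Hz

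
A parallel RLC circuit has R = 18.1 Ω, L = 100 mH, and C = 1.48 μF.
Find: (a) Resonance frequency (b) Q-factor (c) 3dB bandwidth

Step 1 — Resonance: ω₀ = 1/√(LC) = 1/√(0.1·1.48e-06) = 2599 rad/s.
Step 2 — f₀ = ω₀/(2π) = 413.7 Hz.
Step 3 — Parallel Q: Q = R/(ω₀L) = 18.1/(2599·0.1) = 0.06963.
Step 4 — Bandwidth: Δω = ω₀/Q = 3.733e+04 rad/s; BW = Δω/(2π) = 5941 Hz.

(a) f₀ = 413.7 Hz  (b) Q = 0.06963  (c) BW = 5941 Hz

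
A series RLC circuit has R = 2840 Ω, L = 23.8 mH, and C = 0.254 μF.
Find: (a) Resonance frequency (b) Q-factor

Step 1 — Resonance condition Im(Z)=0 gives ω₀ = 1/√(LC).
Step 2 — ω₀ = 1/√(0.0238·2.54e-07) = 1.286e+04 rad/s.
Step 3 — f₀ = ω₀/(2π) = 2047 Hz.
Step 4 — Series Q: Q = ω₀L/R = 1.286e+04·0.0238/2840 = 0.1078.

(a) f₀ = 2047 Hz  (b) Q = 0.1078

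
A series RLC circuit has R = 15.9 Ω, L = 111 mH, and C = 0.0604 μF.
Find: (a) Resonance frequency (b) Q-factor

Step 1 — Resonance condition Im(Z)=0 gives ω₀ = 1/√(LC).
Step 2 — ω₀ = 1/√(0.111·6.04e-08) = 1.221e+04 rad/s.
Step 3 — f₀ = ω₀/(2π) = 1944 Hz.
Step 4 — Series Q: Q = ω₀L/R = 1.221e+04·0.111/15.9 = 85.26.

(a) f₀ = 1944 Hz  (b) Q = 85.26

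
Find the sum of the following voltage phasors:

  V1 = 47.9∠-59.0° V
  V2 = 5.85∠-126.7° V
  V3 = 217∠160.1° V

Step 1 — Convert each phasor to rectangular form:
  V1 = 47.9·(cos(-59.0°) + j·sin(-59.0°)) = 24.67 - j41.06 V
  V2 = 5.85·(cos(-126.7°) + j·sin(-126.7°)) = -3.496 - j4.69 V
  V3 = 217·(cos(160.1°) + j·sin(160.1°)) = -204 + j73.86 V
Step 2 — Sum components: V_total = -182.9 + j28.11 V.
Step 3 — Convert to polar: |V_total| = 185 V, ∠V_total = 171.3°.

V_total = 185∠171.3° V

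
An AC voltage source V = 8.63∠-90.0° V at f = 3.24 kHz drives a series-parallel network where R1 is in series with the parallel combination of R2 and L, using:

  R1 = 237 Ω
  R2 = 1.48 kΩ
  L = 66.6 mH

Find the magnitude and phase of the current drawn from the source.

Step 1 — Angular frequency: ω = 2π·f = 2π·3240 = 2.036e+04 rad/s.
Step 2 — Component impedances:
  R1: Z = R = 237 Ω
  R2: Z = R = 1480 Ω
  L: Z = jωL = j·2.036e+04·0.0666 = 0 + j1356 Ω
Step 3 — Parallel branch: R2 || L = 1/(1/R2 + 1/L) = 675.3 + j737.2 Ω.
Step 4 — Series with R1: Z_total = R1 + (R2 || L) = 912.3 + j737.2 Ω = 1173∠38.9° Ω.
Step 5 — Source phasor: V = 8.63∠-90.0° V = 0 - j8.63 V.
Step 6 — Ohm's law: I = V / Z_total = (0 - j8.63) / (912.3 + j737.2) = -0.004624 - j0.005723 A.
Step 7 — Convert to polar: |I| = 0.007358 A, ∠I = -128.9°.

I = 0.007358∠-128.9° A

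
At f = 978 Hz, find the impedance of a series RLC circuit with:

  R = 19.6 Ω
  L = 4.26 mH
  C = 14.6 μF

Step 1 — Angular frequency: ω = 2π·f = 2π·978 = 6145 rad/s.
Step 2 — Component impedances:
  R: Z = R = 19.6 Ω
  L: Z = jωL = j·6145·0.00426 = 0 + j26.18 Ω
  C: Z = 1/(jωC) = -j/(ω·C) = 0 - j11.15 Ω
Step 3 — Series combination: Z_total = R + L + C = 19.6 + j15.03 Ω = 24.7∠37.5° Ω.

Z = 19.6 + j15.03 Ω = 24.7∠37.5° Ω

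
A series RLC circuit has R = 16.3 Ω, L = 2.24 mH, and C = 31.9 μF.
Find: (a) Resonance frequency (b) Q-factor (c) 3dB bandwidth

Step 1 — Resonance: ω₀ = 1/√(LC) = 1/√(0.00224·3.19e-05) = 3741 rad/s.
Step 2 — f₀ = ω₀/(2π) = 595.4 Hz.
Step 3 — Series Q: Q = ω₀L/R = 3741·0.00224/16.3 = 0.5141.
Step 4 — Bandwidth: Δω = ω₀/Q = 7277 rad/s; BW = Δω/(2π) = 1158 Hz.

(a) f₀ = 595.4 Hz  (b) Q = 0.5141  (c) BW = 1158 Hz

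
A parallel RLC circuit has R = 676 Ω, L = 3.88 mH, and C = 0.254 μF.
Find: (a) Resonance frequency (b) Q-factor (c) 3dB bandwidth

Step 1 — Resonance: ω₀ = 1/√(LC) = 1/√(0.00388·2.54e-07) = 3.185e+04 rad/s.
Step 2 — f₀ = ω₀/(2π) = 5070 Hz.
Step 3 — Parallel Q: Q = R/(ω₀L) = 676/(3.185e+04·0.00388) = 5.47.
Step 4 — Bandwidth: Δω = ω₀/Q = 5824 rad/s; BW = Δω/(2π) = 926.9 Hz.

(a) f₀ = 5070 Hz  (b) Q = 5.47  (c) BW = 926.9 Hz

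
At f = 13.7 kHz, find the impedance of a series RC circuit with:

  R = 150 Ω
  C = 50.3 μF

Step 1 — Angular frequency: ω = 2π·f = 2π·1.37e+04 = 8.608e+04 rad/s.
Step 2 — Component impedances:
  R: Z = R = 150 Ω
  C: Z = 1/(jωC) = -j/(ω·C) = 0 - j0.231 Ω
Step 3 — Series combination: Z_total = R + C = 150 - j0.231 Ω = 150∠-0.1° Ω.

Z = 150 - j0.231 Ω = 150∠-0.1° Ω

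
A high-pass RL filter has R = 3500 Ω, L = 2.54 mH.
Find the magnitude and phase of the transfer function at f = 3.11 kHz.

Step 1 — Angular frequency: ω = 2π·3110 = 1.954e+04 rad/s.
Step 2 — Transfer function: H(jω) = jωL/(R + jωL).
Step 3 — Numerator jωL = j·49.63; denominator R + jωL = 3500 + j49.63.
Step 4 — H = 0.0002011 + j0.01418.
Step 5 — Magnitude: |H| = 0.01418 (-37.0 dB); phase: φ = 89.2°.

|H| = 0.01418 (-37.0 dB), φ = 89.2°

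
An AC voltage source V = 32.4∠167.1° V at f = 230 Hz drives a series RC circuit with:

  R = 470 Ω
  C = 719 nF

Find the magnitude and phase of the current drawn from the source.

Step 1 — Angular frequency: ω = 2π·f = 2π·230 = 1445 rad/s.
Step 2 — Component impedances:
  R: Z = R = 470 Ω
  C: Z = 1/(jωC) = -j/(ω·C) = 0 - j962.4 Ω
Step 3 — Series combination: Z_total = R + C = 470 - j962.4 Ω = 1071∠-64.0° Ω.
Step 4 — Source phasor: V = 32.4∠167.1° V = -31.58 + j7.233 V.
Step 5 — Ohm's law: I = V / Z_total = (-31.58 + j7.233) / (470 - j962.4) = -0.01901 - j0.02353 A.
Step 6 — Convert to polar: |I| = 0.03025 A, ∠I = -128.9°.

I = 0.03025∠-128.9° A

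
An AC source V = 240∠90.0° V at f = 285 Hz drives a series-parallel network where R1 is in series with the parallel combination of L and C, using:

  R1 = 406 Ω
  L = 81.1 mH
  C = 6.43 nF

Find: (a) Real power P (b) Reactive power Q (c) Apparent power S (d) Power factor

Step 1 — Angular frequency: ω = 2π·f = 2π·285 = 1791 rad/s.
Step 2 — Component impedances:
  R1: Z = R = 406 Ω
  L: Z = jωL = j·1791·0.0811 = 0 + j145.2 Ω
  C: Z = 1/(jωC) = -j/(ω·C) = 0 - j8.685e+04 Ω
Step 3 — Parallel branch: L || C = 1/(1/L + 1/C) = 0 + j145.5 Ω.
Step 4 — Series with R1: Z_total = R1 + (L || C) = 406 + j145.5 Ω = 431.3∠19.7° Ω.
Step 5 — Source phasor: V = 240∠90.0° V = 0 + j240 V.
Step 6 — Current: I = V / Z = 0.1877 + j0.5239 A = 0.5565∠70.3° A.
Step 7 — Complex power: S = V·I* = 125.7 + j45.05 VA.
Step 8 — Real power: P = Re(S) = 125.7 W.
Step 9 — Reactive power: Q = Im(S) = 45.05 VAR.
Step 10 — Apparent power: |S| = 133.6 VA.
Step 11 — Power factor: PF = P/|S| = 0.9414 (lagging).

(a) P = 125.7 W  (b) Q = 45.05 VAR  (c) S = 133.6 VA  (d) PF = 0.9414 (lagging)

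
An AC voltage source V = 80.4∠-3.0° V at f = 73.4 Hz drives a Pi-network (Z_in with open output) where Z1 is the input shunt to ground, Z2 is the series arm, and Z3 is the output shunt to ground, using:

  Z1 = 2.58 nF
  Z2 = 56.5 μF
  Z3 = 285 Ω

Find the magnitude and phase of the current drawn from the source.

Step 1 — Angular frequency: ω = 2π·f = 2π·73.4 = 461.2 rad/s.
Step 2 — Component impedances:
  Z1: Z = 1/(jωC) = -j/(ω·C) = 0 - j8.404e+05 Ω
  Z2: Z = 1/(jωC) = -j/(ω·C) = 0 - j38.38 Ω
  Z3: Z = R = 285 Ω
Step 3 — With open output, the series arm Z2 and the output shunt Z3 appear in series to ground: Z2 + Z3 = 285 - j38.38 Ω.
Step 4 — Parallel with input shunt Z1: Z_in = Z1 || (Z2 + Z3) = 285 - j38.47 Ω = 287.6∠-7.7° Ω.
Step 5 — Source phasor: V = 80.4∠-3.0° V = 80.29 - j4.208 V.
Step 6 — Ohm's law: I = V / Z_total = (80.29 - j4.208) / (285 - j38.47) = 0.2787 + j0.02285 A.
Step 7 — Convert to polar: |I| = 0.2796 A, ∠I = 4.7°.

I = 0.2796∠4.7° A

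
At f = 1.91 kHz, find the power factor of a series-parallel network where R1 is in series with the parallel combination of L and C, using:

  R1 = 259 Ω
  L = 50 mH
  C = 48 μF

Step 1 — Angular frequency: ω = 2π·f = 2π·1910 = 1.2e+04 rad/s.
Step 2 — Component impedances:
  R1: Z = R = 259 Ω
  L: Z = jωL = j·1.2e+04·0.05 = 0 + j600 Ω
  C: Z = 1/(jωC) = -j/(ω·C) = 0 - j1.736 Ω
Step 3 — Parallel branch: L || C = 1/(1/L + 1/C) = 0 - j1.741 Ω.
Step 4 — Series with R1: Z_total = R1 + (L || C) = 259 - j1.741 Ω = 259∠-0.4° Ω.
Step 5 — Power factor: PF = cos(φ) = Re(Z)/|Z| = 259/259 = 1.
Step 6 — Type: Im(Z) = -1.741 ⇒ leading (phase φ = -0.4°).

PF = 1 (leading, φ = -0.4°)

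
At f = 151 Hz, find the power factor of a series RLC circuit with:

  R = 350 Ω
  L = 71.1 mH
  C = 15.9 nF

Step 1 — Angular frequency: ω = 2π·f = 2π·151 = 948.8 rad/s.
Step 2 — Component impedances:
  R: Z = R = 350 Ω
  L: Z = jωL = j·948.8·0.0711 = 0 + j67.46 Ω
  C: Z = 1/(jωC) = -j/(ω·C) = 0 - j6.629e+04 Ω
Step 3 — Series combination: Z_total = R + L + C = 350 - j6.622e+04 Ω = 6.622e+04∠-89.7° Ω.
Step 4 — Power factor: PF = cos(φ) = Re(Z)/|Z| = 350/6.622e+04 = 0.005285.
Step 5 — Type: Im(Z) = -6.622e+04 ⇒ leading (phase φ = -89.7°).

PF = 0.005285 (leading, φ = -89.7°)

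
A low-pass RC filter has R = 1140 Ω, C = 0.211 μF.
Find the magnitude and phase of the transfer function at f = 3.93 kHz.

Step 1 — Angular frequency: ω = 2π·3930 = 2.469e+04 rad/s.
Step 2 — Transfer function: H(jω) = 1/(1 + jωRC).
Step 3 — Denominator: 1 + jωRC = 1 + j·2.469e+04·1140·2.11e-07 = 1 + j5.94.
Step 4 — H = 0.02756 - j0.1637.
Step 5 — Magnitude: |H| = 0.166 (-15.6 dB); phase: φ = -80.4°.

|H| = 0.166 (-15.6 dB), φ = -80.4°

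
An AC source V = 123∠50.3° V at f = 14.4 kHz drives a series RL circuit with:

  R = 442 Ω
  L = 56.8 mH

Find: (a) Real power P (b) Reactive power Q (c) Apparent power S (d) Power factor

Step 1 — Angular frequency: ω = 2π·f = 2π·1.44e+04 = 9.048e+04 rad/s.
Step 2 — Component impedances:
  R: Z = R = 442 Ω
  L: Z = jωL = j·9.048e+04·0.0568 = 0 + j5139 Ω
Step 3 — Series combination: Z_total = R + L = 442 + j5139 Ω = 5158∠85.1° Ω.
Step 4 — Source phasor: V = 123∠50.3° V = 78.57 + j94.64 V.
Step 5 — Current: I = V / Z = 0.01958 - j0.0136 A = 0.02385∠-34.8° A.
Step 6 — Complex power: S = V·I* = 0.2513 + j2.922 VA.
Step 7 — Real power: P = Re(S) = 0.2513 W.
Step 8 — Reactive power: Q = Im(S) = 2.922 VAR.
Step 9 — Apparent power: |S| = 2.933 VA.
Step 10 — Power factor: PF = P/|S| = 0.08569 (lagging).

(a) P = 0.2513 W  (b) Q = 2.922 VAR  (c) S = 2.933 VA  (d) PF = 0.08569 (lagging)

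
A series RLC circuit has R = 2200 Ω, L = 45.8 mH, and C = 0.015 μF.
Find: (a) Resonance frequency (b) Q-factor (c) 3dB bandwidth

Step 1 — Resonance condition Im(Z)=0 gives ω₀ = 1/√(LC).
Step 2 — ω₀ = 1/√(0.0458·1.5e-08) = 3.815e+04 rad/s.
Step 3 — f₀ = ω₀/(2π) = 6072 Hz.
Step 4 — Series Q: Q = ω₀L/R = 3.815e+04·0.0458/2200 = 0.7943.
Step 5 — 3dB bandwidth: Δω = ω₀/Q = 4.803e+04 rad/s; BW = Δω/(2π) = 7645 Hz.

(a) f₀ = 6072 Hz  (b) Q = 0.7943  (c) BW = 7645 Hz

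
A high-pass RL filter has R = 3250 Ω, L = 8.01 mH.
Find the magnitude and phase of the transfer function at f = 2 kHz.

Step 1 — Angular frequency: ω = 2π·2000 = 1.257e+04 rad/s.
Step 2 — Transfer function: H(jω) = jωL/(R + jωL).
Step 3 — Numerator jωL = j·100.7; denominator R + jωL = 3250 + j100.7.
Step 4 — H = 0.0009583 + j0.03094.
Step 5 — Magnitude: |H| = 0.03096 (-30.2 dB); phase: φ = 88.2°.

|H| = 0.03096 (-30.2 dB), φ = 88.2°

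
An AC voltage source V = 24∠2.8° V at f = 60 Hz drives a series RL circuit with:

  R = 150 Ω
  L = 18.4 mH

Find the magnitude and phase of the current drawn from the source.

Step 1 — Angular frequency: ω = 2π·f = 2π·60 = 377 rad/s.
Step 2 — Component impedances:
  R: Z = R = 150 Ω
  L: Z = jωL = j·377·0.0184 = 0 + j6.937 Ω
Step 3 — Series combination: Z_total = R + L = 150 + j6.937 Ω = 150.2∠2.6° Ω.
Step 4 — Source phasor: V = 24∠2.8° V = 23.97 + j1.172 V.
Step 5 — Ohm's law: I = V / Z_total = (23.97 + j1.172) / (150 + j6.937) = 0.1598 + j0.0004248 A.
Step 6 — Convert to polar: |I| = 0.1598 A, ∠I = 0.2°.

I = 0.1598∠0.2° A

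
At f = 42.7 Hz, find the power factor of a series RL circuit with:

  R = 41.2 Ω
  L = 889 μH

Step 1 — Angular frequency: ω = 2π·f = 2π·42.7 = 268.3 rad/s.
Step 2 — Component impedances:
  R: Z = R = 41.2 Ω
  L: Z = jωL = j·268.3·0.000889 = 0 + j0.2385 Ω
Step 3 — Series combination: Z_total = R + L = 41.2 + j0.2385 Ω = 41.2∠0.3° Ω.
Step 4 — Power factor: PF = cos(φ) = Re(Z)/|Z| = 41.2/41.2 = 1.
Step 5 — Type: Im(Z) = 0.2385 ⇒ lagging (phase φ = 0.3°).

PF = 1 (lagging, φ = 0.3°)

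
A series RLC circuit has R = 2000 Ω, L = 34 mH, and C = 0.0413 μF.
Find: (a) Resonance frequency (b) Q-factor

Step 1 — Resonance condition Im(Z)=0 gives ω₀ = 1/√(LC).
Step 2 — ω₀ = 1/√(0.034·4.13e-08) = 2.669e+04 rad/s.
Step 3 — f₀ = ω₀/(2π) = 4247 Hz.
Step 4 — Series Q: Q = ω₀L/R = 2.669e+04·0.034/2000 = 0.4537.

(a) f₀ = 4247 Hz  (b) Q = 0.4537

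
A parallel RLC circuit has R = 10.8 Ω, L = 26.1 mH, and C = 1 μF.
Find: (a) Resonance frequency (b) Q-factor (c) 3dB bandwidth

Step 1 — Resonance: ω₀ = 1/√(LC) = 1/√(0.0261·1e-06) = 6190 rad/s.
Step 2 — f₀ = ω₀/(2π) = 985.1 Hz.
Step 3 — Parallel Q: Q = R/(ω₀L) = 10.8/(6190·0.0261) = 0.06685.
Step 4 — Bandwidth: Δω = ω₀/Q = 9.259e+04 rad/s; BW = Δω/(2π) = 1.474e+04 Hz.

(a) f₀ = 985.1 Hz  (b) Q = 0.06685  (c) BW = 1.474e+04 Hz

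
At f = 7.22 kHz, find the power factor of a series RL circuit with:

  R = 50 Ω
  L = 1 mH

Step 1 — Angular frequency: ω = 2π·f = 2π·7220 = 4.536e+04 rad/s.
Step 2 — Component impedances:
  R: Z = R = 50 Ω
  L: Z = jωL = j·4.536e+04·0.001 = 0 + j45.36 Ω
Step 3 — Series combination: Z_total = R + L = 50 + j45.36 Ω = 67.51∠42.2° Ω.
Step 4 — Power factor: PF = cos(φ) = Re(Z)/|Z| = 50/67.51 = 0.7406.
Step 5 — Type: Im(Z) = 45.36 ⇒ lagging (phase φ = 42.2°).

PF = 0.7406 (lagging, φ = 42.2°)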